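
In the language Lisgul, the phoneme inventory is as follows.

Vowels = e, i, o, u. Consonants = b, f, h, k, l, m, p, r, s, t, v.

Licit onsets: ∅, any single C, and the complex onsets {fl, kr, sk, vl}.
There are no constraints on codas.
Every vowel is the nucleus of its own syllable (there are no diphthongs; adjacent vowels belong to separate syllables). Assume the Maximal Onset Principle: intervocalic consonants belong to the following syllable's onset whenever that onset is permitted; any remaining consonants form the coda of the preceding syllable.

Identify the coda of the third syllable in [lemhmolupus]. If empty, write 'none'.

none

Nuclei (vowels): e, o, u, u → 4 syllables.
σ1/σ2 boundary: /mhm/; trying suffixes from longest down, /m/ is the first permitted one, so coda /mh/ | onset /m/.
σ2/σ3 boundary: just /l/ — single C goes to the following onset.
σ3/σ4 boundary: /p/ is a single consonant, so it becomes the next onset.
Putting it together: lemh.mo.lu.pus.
Syllable 3 is /lu/: onset /l/, nucleus /u/, coda ∅.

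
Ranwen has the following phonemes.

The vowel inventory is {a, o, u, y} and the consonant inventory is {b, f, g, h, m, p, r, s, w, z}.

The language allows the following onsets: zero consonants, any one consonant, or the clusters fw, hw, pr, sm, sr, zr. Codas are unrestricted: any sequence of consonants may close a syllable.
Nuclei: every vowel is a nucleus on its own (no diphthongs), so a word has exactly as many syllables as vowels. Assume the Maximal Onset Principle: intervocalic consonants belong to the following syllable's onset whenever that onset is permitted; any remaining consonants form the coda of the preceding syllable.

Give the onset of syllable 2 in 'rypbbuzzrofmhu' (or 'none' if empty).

b

Vowels present: y, u, o, u; each is a nucleus, giving 4 syllables.
V1 /y/ – V2 /u/: /pbb/ splits as /pb/ + /b/ (/b/ is the longest suffix that is a licit onset).
V2 /u/ – V3 /o/: /zzr/ — longest licit onset from the right is /zr/, leaving /z/ as coda.
V3 /o/ – V4 /u/: /fmh/ — longest licit onset from the right is /h/, leaving /fm/ as coda.
So the parse is rypb.buz.zrofm.hu.
Syllable 2 is /buz/: onset /b/, nucleus /u/, coda /z/.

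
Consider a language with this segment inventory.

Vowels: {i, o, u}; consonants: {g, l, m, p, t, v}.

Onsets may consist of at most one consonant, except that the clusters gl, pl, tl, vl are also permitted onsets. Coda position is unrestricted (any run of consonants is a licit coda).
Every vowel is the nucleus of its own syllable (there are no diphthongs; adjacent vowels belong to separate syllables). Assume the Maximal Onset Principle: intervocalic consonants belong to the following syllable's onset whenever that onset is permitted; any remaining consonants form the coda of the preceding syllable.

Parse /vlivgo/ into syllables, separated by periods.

Nuclei (vowels): i, o → 2 syllables.
Between /i/ (V1) and /o/ (V2): /vg/ — longest licit onset from the right is /g/, leaving /v/ as coda.

vliv.go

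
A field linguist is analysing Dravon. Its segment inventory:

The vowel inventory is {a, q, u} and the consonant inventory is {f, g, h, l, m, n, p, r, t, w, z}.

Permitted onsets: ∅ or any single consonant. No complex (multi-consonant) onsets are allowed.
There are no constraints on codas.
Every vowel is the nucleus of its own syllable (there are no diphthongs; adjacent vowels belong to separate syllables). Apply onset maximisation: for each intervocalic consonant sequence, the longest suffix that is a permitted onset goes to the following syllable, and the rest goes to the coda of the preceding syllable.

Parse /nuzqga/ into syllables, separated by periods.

nu.zq.ga

Nuclei (vowels): u, q, a → 3 syllables.
σ1/σ2 boundary: /z/ → onset of the next syllable (single consonants are always licit onsets).
σ2/σ3 boundary: just /g/ — single C goes to the following onset.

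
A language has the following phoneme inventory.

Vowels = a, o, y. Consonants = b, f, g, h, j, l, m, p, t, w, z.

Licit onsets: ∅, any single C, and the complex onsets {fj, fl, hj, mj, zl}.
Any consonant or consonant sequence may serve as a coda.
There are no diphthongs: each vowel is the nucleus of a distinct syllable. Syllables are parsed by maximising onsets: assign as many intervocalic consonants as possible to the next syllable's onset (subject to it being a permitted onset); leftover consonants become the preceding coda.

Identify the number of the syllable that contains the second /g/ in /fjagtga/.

2

The vowels are a, a — 2 nuclei, so 2 syllables.
σ1/σ2 boundary: /gtg/ — longest licit onset from the right is /g/, leaving /gt/ as coda.
Syllabification: fjagt.ga.
The second /g/ is in the onset of syllable 2 (/ga/).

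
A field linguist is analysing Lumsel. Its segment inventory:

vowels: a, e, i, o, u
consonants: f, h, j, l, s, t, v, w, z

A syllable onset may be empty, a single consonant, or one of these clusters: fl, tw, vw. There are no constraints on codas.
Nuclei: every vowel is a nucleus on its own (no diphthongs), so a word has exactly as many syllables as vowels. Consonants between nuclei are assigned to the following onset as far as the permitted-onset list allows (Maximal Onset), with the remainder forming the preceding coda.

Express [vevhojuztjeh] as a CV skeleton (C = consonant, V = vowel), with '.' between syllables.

The vowels are e, o, u, e — 4 nuclei, so 4 syllables.
/e…o/ gap (V1→V2): /vh/ — longest licit onset from the right is /h/, leaving /v/ as coda.
/o…u/ gap (V2→V3): just /j/ — single C goes to the following onset.
/u…e/ gap (V3→V4): /ztj/; trying suffixes from longest down, /j/ is the first permitted one, so coda /zt/ | onset /j/.
Syllabification: vev.ho.juzt.jeh.
Mapping each syllable to C/V: /vev/ → CVC, /ho/ → CV, /juzt/ → CVCC, /jeh/ → CVC.

CVC.CV.CVCC.CVC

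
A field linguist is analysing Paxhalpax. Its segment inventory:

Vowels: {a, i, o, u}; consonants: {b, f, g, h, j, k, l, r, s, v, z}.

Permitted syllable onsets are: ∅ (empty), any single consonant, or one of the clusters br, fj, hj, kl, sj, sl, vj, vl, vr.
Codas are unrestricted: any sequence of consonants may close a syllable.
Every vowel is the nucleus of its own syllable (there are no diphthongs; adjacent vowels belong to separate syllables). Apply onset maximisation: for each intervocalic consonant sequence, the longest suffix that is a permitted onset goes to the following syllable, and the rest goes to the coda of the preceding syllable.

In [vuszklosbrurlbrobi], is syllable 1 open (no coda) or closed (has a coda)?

closed

Vowels present: u, o, u, o, i; each is a nucleus, giving 5 syllables.
Between /u/ (V1) and /o/ (V2): /szkl/ — longest licit onset from the right is /kl/, leaving /sz/ as coda.
Between /o/ (V2) and /u/ (V3): /sbr/ splits as /s/ + /br/ (/br/ is the longest suffix that is a licit onset).
Between /u/ (V3) and /o/ (V4): /rlbr/; trying suffixes from longest down, /br/ is the first permitted one, so coda /rl/ | onset /br/.
Between /o/ (V4) and /i/ (V5): /b/ → onset of the next syllable (single consonants are always licit onsets).
So the parse is vusz.klos.brurl.bro.bi.
Syllable 1 is /vusz/ with coda /sz/, so it is closed.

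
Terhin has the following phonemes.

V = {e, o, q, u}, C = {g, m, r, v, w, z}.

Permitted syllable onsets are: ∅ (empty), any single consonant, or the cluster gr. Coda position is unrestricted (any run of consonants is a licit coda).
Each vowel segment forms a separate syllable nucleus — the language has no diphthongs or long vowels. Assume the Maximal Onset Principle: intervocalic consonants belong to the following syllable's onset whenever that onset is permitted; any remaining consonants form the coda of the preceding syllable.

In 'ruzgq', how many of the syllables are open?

The vowels are u, q — 2 nuclei, so 2 syllables.
/u…q/ gap (V1→V2): /zg/; trying suffixes from longest down, /g/ is the first permitted one, so coda /z/ | onset /g/.
So the parse is ruz.gq.
Classifying each syllable: /ruz/ (closed), /gq/ (open).
Open syllables: 1.

1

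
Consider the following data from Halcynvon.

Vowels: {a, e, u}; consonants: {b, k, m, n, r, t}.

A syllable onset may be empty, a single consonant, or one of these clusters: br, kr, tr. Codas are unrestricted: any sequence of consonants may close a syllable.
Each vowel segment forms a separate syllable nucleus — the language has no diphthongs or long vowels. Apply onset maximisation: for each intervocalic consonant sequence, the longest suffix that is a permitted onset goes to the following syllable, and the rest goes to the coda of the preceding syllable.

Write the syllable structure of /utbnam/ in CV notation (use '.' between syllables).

VCC.CVC

Vowels present: u, a; each is a nucleus, giving 2 syllables.
Between /u/ (V1) and /a/ (V2): /tbn/ splits as /tb/ + /n/ (/n/ is the longest suffix that is a licit onset).
Syllabification: utb.nam.
Mapping each syllable to C/V: /utb/ → VCC, /nam/ → CVC.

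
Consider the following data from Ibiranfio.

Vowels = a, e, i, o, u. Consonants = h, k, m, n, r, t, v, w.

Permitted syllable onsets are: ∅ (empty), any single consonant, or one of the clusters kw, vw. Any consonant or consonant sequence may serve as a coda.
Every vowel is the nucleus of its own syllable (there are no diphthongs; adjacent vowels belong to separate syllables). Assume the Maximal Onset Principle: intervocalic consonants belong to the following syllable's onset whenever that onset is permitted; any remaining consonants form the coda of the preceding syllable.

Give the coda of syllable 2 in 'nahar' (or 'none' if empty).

Nuclei (vowels): a, a → 2 syllables.
V1 /a/ – V2 /a/: just /h/ — single C goes to the following onset.
Result: na.har.
Syllable 2 is /har/: onset /h/, nucleus /a/, coda /r/.

r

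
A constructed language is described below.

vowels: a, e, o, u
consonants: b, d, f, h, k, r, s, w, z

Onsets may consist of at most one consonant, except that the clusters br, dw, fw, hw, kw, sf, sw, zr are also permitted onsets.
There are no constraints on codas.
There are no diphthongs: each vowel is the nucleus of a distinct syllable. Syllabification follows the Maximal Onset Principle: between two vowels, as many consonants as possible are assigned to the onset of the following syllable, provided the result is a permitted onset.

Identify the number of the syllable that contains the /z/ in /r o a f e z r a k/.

Nuclei (vowels): o, a, e, a → 4 syllables.
Between /o/ (V1) and /a/ (V2): hiatus — the boundary sits between the two vowels.
Between /a/ (V2) and /e/ (V3): /f/ → onset of the next syllable (single consonants are always licit onsets).
Between /e/ (V3) and /a/ (V4): cluster /zr/ — /zr/ is itself a permitted onset, so the whole cluster goes right; preceding coda = ∅.
Syllabification: ro.a.fe.zrak.
The /z/ is in the onset of syllable 4 (/zrak/).

4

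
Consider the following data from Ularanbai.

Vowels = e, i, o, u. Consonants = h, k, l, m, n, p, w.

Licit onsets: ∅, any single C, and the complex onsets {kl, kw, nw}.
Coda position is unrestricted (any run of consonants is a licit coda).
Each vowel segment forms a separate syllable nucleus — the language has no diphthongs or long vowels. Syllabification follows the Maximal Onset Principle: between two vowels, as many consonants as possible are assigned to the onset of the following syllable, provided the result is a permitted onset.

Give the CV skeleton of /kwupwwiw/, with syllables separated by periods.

CCVCC.CVC

Vowels present: u, i; each is a nucleus, giving 2 syllables.
V1 /u/ – V2 /i/: cluster /pww/ — the longest permitted-onset suffix is /w/; onset = /w/, preceding coda = /pw/.
So the parse is kwupw.wiw.
Mapping each syllable to C/V: /kwupw/ → CCVCC, /wiw/ → CVC.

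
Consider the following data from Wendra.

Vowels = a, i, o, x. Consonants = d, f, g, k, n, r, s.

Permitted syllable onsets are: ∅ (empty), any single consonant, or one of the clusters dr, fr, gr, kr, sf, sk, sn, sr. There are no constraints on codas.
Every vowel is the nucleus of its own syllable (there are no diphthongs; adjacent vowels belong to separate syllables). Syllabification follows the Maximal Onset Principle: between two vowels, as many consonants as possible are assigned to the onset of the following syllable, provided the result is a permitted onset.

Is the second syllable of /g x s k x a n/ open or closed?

open

Nuclei (vowels): x, x, a → 3 syllables.
σ1/σ2 boundary: /sk/ is a licit onset in full, so it all attaches to the next syllable.
σ2/σ3 boundary: nothing intervenes; syllable break is V.V.
Putting it together: gx.skx.an.
Syllable 2 is /skx/; it ends in its nucleus with no coda, so it is open.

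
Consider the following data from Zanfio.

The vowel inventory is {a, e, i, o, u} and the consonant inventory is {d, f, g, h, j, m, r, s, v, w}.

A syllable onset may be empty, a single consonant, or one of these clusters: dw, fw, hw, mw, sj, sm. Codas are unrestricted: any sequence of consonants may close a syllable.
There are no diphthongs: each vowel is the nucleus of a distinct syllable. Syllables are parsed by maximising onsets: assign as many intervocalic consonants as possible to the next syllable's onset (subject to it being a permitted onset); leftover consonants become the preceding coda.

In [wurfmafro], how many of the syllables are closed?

Nuclei (vowels): u, a, o → 3 syllables.
/u…a/ gap (V1→V2): cluster /rfm/ — the longest permitted-onset suffix is /m/; onset = /m/, preceding coda = /rf/.
/a…o/ gap (V2→V3): /fr/; trying suffixes from longest down, /r/ is the first permitted one, so coda /f/ | onset /r/.
So the parse is wurf.maf.ro.
Classifying each syllable: /wurf/ (closed), /maf/ (closed), /ro/ (open).
Closed syllables: 2.

2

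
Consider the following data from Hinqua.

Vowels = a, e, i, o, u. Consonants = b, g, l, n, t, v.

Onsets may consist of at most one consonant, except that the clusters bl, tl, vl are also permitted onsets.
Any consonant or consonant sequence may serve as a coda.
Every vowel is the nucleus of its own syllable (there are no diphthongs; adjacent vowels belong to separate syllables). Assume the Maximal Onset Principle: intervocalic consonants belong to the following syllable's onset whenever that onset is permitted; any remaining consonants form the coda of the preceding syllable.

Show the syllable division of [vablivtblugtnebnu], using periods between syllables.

va.blivt.blugt.neb.nu

Vowels present: a, i, u, e, u; each is a nucleus, giving 5 syllables.
/a…i/ gap (V1→V2): cluster /bl/ — /bl/ is itself a permitted onset, so the whole cluster goes right; preceding coda = ∅.
/i…u/ gap (V2→V3): /vtbl/ splits as /vt/ + /bl/ (/bl/ is the longest suffix that is a licit onset).
/u…e/ gap (V3→V4): /gtn/ — longest licit onset from the right is /n/, leaving /gt/ as coda.
/e…u/ gap (V4→V5): cluster /bn/ — the longest permitted-onset suffix is /n/; onset = /n/, preceding coda = /b/.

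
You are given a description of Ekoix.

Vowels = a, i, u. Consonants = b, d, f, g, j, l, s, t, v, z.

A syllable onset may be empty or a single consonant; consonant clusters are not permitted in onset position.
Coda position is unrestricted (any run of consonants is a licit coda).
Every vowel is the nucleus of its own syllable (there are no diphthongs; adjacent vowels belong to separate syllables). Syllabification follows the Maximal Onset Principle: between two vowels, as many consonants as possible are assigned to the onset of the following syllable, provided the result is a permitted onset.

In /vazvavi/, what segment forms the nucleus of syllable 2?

a

The vowels are a, a, i — 3 nuclei, so 3 syllables.
The second nucleus (vowel 2 from the left) is /a/.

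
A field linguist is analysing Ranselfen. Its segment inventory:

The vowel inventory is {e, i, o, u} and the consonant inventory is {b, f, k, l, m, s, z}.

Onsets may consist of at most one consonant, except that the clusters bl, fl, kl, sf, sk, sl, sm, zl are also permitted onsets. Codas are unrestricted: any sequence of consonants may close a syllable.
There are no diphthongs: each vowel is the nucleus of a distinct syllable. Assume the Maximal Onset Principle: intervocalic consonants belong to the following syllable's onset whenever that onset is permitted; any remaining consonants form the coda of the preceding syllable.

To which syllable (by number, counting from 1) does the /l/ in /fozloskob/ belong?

Vowels present: o, o, o; each is a nucleus, giving 3 syllables.
Between /o/ (V1) and /o/ (V2): /zl/ — entire cluster is a permitted onset → onset /zl/, coda ∅.
Between /o/ (V2) and /o/ (V3): cluster /sk/ — /sk/ is itself a permitted onset, so the whole cluster goes right; preceding coda = ∅.
Syllabification: fo.zlo.skob.
The /l/ is in the onset of syllable 2 (/zlo/).

2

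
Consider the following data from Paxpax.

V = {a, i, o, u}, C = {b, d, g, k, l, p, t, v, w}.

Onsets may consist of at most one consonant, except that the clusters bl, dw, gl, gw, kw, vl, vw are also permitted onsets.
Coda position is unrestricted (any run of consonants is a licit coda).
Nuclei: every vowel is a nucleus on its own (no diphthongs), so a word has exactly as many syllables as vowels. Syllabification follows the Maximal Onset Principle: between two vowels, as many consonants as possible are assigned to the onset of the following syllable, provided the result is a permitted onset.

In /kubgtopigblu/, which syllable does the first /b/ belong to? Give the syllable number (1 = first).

1

Nuclei (vowels): u, o, i, u → 4 syllables.
Between /u/ (V1) and /o/ (V2): /bgt/ splits as /bg/ + /t/ (/t/ is the longest suffix that is a licit onset).
Between /o/ (V2) and /i/ (V3): just /p/ — single C goes to the following onset.
Between /i/ (V3) and /u/ (V4): /gbl/ splits as /g/ + /bl/ (/bl/ is the longest suffix that is a licit onset).
Result: kubg.to.pig.blu.
The first /b/ is in the coda of syllable 1 (/kubg/).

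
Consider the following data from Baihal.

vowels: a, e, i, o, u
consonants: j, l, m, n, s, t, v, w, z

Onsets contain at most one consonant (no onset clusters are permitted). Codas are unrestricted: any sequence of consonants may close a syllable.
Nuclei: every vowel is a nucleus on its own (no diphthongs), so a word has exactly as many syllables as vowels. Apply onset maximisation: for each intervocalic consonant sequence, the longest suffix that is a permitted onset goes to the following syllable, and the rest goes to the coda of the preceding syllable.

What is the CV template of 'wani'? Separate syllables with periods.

Nuclei (vowels): a, i → 2 syllables.
/a…i/ gap (V1→V2): /n/ → onset of the next syllable (single consonants are always licit onsets).
So the parse is wa.ni.
Mapping each syllable to C/V: /wa/ → CV, /ni/ → CV.

CV.CV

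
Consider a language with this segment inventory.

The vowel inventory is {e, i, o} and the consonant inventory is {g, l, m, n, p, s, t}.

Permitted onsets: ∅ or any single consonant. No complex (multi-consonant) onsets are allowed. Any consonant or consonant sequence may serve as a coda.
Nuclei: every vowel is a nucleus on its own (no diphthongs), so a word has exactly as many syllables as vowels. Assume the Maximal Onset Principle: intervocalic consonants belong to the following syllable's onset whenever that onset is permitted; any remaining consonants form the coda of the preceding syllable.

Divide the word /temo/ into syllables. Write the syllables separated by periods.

The vowels are e, o — 2 nuclei, so 2 syllables.
/e…o/ gap (V1→V2): /m/ → onset of the next syllable (single consonants are always licit onsets).

te.mo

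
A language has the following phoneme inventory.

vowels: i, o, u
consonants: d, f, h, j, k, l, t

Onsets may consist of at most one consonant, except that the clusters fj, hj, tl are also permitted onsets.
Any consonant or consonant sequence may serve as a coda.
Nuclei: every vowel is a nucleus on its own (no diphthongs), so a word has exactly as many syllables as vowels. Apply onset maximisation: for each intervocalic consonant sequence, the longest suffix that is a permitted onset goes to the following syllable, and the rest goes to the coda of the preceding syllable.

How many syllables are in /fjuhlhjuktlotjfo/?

4

Vowels present: u, u, o, o; each is a nucleus, giving 4 syllables.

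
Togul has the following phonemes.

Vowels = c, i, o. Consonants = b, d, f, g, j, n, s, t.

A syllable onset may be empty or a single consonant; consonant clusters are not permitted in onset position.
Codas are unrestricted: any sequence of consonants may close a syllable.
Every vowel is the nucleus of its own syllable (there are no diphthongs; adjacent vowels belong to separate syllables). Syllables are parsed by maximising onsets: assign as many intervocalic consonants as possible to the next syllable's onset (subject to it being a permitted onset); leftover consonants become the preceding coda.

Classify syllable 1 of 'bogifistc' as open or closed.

Nuclei (vowels): o, i, i, c → 4 syllables.
σ1/σ2 boundary: /g/ is a single consonant, so it becomes the next onset.
σ2/σ3 boundary: /f/ → onset of the next syllable (single consonants are always licit onsets).
σ3/σ4 boundary: cluster /st/ — the longest permitted-onset suffix is /t/; onset = /t/, preceding coda = /s/.
So the parse is bo.gi.fis.tc.
Syllable 1 is /bo/; it ends in its nucleus with no coda, so it is open.

open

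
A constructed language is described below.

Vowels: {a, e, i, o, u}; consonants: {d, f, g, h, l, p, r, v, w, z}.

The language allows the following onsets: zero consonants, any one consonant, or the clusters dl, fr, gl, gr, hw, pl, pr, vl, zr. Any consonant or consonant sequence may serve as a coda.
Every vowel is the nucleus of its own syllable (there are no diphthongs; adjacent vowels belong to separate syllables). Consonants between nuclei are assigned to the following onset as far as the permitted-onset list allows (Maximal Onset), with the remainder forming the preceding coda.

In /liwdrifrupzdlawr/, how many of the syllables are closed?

The vowels are i, i, u, a — 4 nuclei, so 4 syllables.
V1 /i/ – V2 /i/: /wdr/ splits as /wd/ + /r/ (/r/ is the longest suffix that is a licit onset).
V2 /i/ – V3 /u/: /fr/ is a licit onset in full, so it all attaches to the next syllable.
V3 /u/ – V4 /a/: cluster /pzdl/ — the longest permitted-onset suffix is /dl/; onset = /dl/, preceding coda = /pz/.
Putting it together: liwd.ri.frupz.dlawr.
Classifying each syllable: /liwd/ (closed), /ri/ (open), /frupz/ (closed), /dlawr/ (closed).
Closed syllables: 3.

3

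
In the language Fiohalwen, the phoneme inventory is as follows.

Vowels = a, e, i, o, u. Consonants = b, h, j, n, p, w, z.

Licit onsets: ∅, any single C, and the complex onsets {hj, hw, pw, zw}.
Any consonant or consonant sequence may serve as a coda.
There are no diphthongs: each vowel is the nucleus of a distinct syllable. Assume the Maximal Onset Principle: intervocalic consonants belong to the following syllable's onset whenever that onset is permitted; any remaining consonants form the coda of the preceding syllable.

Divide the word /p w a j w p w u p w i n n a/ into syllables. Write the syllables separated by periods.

pwajw.pwu.pwin.na

Nuclei (vowels): a, u, i, a → 4 syllables.
σ1/σ2 boundary: /jwpw/ splits as /jw/ + /pw/ (/pw/ is the longest suffix that is a licit onset).
σ2/σ3 boundary: /pw/ is a licit onset in full, so it all attaches to the next syllable.
σ3/σ4 boundary: /nn/ — longest licit onset from the right is /n/, leaving /n/ as coda.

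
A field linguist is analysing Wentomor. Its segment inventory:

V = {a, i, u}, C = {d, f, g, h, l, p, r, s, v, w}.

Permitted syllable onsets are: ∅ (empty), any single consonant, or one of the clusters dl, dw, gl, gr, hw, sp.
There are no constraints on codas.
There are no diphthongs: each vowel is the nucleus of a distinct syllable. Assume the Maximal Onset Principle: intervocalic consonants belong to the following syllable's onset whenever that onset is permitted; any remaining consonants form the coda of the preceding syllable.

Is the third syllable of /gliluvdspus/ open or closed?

Vowels present: i, u, u; each is a nucleus, giving 3 syllables.
/i…u/ gap (V1→V2): /l/ → onset of the next syllable (single consonants are always licit onsets).
/u…u/ gap (V2→V3): /vdsp/; trying suffixes from longest down, /sp/ is the first permitted one, so coda /vd/ | onset /sp/.
So the parse is gli.luvd.spus.
Syllable 3 is /spus/ with coda /s/, so it is closed.

closed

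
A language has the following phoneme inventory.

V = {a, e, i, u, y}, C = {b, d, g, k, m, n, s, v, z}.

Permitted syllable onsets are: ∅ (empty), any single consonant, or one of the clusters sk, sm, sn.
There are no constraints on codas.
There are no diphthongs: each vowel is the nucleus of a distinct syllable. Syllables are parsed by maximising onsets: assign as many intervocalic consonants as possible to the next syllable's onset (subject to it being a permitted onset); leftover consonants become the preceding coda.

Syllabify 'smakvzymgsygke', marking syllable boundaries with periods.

smakv.zymg.syg.ke

Nuclei (vowels): a, y, y, e → 4 syllables.
Between /a/ (V1) and /y/ (V2): /kvz/ — longest licit onset from the right is /z/, leaving /kv/ as coda.
Between /y/ (V2) and /y/ (V3): /mgs/ — longest licit onset from the right is /s/, leaving /mg/ as coda.
Between /y/ (V3) and /e/ (V4): /gk/ — longest licit onset from the right is /k/, leaving /g/ as coda.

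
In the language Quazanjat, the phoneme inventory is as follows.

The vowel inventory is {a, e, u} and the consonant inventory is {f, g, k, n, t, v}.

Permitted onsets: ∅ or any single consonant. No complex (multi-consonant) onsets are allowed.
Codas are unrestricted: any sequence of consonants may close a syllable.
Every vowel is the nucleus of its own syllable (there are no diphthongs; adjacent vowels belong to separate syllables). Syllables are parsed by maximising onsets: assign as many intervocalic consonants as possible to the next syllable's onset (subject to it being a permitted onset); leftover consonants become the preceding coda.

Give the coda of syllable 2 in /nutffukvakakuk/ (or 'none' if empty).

k

Nuclei (vowels): u, u, a, a, u → 5 syllables.
V1 /u/ – V2 /u/: /tff/ — longest licit onset from the right is /f/, leaving /tf/ as coda.
V2 /u/ – V3 /a/: /kv/; trying suffixes from longest down, /v/ is the first permitted one, so coda /k/ | onset /v/.
V3 /a/ – V4 /a/: /k/ is a single consonant, so it becomes the next onset.
V4 /a/ – V5 /u/: just /k/ — single C goes to the following onset.
Result: nutf.fuk.va.ka.kuk.
Syllable 2 is /fuk/: onset /f/, nucleus /u/, coda /k/.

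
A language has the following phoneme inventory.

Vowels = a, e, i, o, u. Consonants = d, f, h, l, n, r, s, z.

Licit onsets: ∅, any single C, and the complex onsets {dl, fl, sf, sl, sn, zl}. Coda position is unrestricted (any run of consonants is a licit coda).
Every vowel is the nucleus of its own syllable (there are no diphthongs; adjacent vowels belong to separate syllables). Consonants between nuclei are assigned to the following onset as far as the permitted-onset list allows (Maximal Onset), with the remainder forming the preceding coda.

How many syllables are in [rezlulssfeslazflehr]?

5

Nuclei (vowels): e, u, e, a, e → 5 syllables.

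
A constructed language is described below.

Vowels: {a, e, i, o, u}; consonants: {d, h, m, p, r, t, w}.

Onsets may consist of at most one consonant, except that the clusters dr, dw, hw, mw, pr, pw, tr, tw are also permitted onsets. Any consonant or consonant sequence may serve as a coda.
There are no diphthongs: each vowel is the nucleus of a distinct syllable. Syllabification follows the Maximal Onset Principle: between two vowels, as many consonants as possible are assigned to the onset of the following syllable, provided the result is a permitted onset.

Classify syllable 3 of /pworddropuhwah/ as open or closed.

Vowels present: o, o, u, a; each is a nucleus, giving 4 syllables.
Between /o/ (V1) and /o/ (V2): /rddr/ — longest licit onset from the right is /dr/, leaving /rd/ as coda.
Between /o/ (V2) and /u/ (V3): just /p/ — single C goes to the following onset.
Between /u/ (V3) and /a/ (V4): cluster /hw/ — /hw/ is itself a permitted onset, so the whole cluster goes right; preceding coda = ∅.
So the parse is pword.dro.pu.hwah.
Syllable 3 is /pu/; it ends in its nucleus with no coda, so it is open.

open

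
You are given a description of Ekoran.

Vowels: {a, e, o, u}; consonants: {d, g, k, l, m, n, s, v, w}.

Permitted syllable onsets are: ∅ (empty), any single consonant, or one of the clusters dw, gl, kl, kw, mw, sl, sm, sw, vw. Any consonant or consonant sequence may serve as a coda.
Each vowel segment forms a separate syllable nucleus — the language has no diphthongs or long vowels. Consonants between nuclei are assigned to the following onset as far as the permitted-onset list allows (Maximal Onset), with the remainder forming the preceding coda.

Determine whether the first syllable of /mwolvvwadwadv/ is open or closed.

closed

Vowels present: o, a, a; each is a nucleus, giving 3 syllables.
/o…a/ gap (V1→V2): /lvvw/ — longest licit onset from the right is /vw/, leaving /lv/ as coda.
/a…a/ gap (V2→V3): cluster /dw/ — /dw/ is itself a permitted onset, so the whole cluster goes right; preceding coda = ∅.
Syllabification: mwolv.vwa.dwadv.
Syllable 1 is /mwolv/ with coda /lv/, so it is closed.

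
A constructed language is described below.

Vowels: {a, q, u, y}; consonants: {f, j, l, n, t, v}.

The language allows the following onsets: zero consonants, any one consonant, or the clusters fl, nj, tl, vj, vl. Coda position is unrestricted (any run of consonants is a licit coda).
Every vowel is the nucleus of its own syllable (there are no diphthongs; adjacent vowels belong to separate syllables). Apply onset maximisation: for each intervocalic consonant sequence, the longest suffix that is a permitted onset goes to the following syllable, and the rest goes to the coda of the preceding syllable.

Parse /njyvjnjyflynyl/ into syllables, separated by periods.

The vowels are y, y, y, y — 4 nuclei, so 4 syllables.
σ1/σ2 boundary: /vjnj/ — longest licit onset from the right is /nj/, leaving /vj/ as coda.
σ2/σ3 boundary: /fl/ — entire cluster is a permitted onset → onset /fl/, coda ∅.
σ3/σ4 boundary: /n/ → onset of the next syllable (single consonants are always licit onsets).

njyvj.njy.fly.nyl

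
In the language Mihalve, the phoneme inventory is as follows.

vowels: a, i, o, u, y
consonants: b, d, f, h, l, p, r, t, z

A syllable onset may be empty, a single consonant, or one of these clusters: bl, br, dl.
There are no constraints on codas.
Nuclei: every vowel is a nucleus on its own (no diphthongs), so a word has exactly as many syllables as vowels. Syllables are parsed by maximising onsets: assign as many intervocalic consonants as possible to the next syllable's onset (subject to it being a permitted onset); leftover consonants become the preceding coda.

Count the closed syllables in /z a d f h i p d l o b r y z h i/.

Vowels present: a, i, o, y, i; each is a nucleus, giving 5 syllables.
V1 /a/ – V2 /i/: /dfh/ — longest licit onset from the right is /h/, leaving /df/ as coda.
V2 /i/ – V3 /o/: /pdl/ splits as /p/ + /dl/ (/dl/ is the longest suffix that is a licit onset).
V3 /o/ – V4 /y/: cluster /br/ — /br/ is itself a permitted onset, so the whole cluster goes right; preceding coda = ∅.
V4 /y/ – V5 /i/: /zh/ splits as /z/ + /h/ (/h/ is the longest suffix that is a licit onset).
Result: zadf.hip.dlo.bryz.hi.
Classifying each syllable: /zadf/ (closed), /hip/ (closed), /dlo/ (open), /bryz/ (closed), /hi/ (open).
Closed syllables: 3.

3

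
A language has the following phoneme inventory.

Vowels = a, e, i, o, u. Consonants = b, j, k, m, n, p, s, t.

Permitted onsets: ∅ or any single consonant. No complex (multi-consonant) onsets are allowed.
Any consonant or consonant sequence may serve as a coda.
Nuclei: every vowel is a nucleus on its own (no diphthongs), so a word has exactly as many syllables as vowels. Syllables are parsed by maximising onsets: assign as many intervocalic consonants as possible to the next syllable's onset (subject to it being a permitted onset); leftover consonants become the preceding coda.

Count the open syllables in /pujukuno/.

Nuclei (vowels): u, u, u, o → 4 syllables.
σ1/σ2 boundary: /j/ → onset of the next syllable (single consonants are always licit onsets).
σ2/σ3 boundary: /k/ → onset of the next syllable (single consonants are always licit onsets).
σ3/σ4 boundary: just /n/ — single C goes to the following onset.
Syllabification: pu.ju.ku.no.
Classifying each syllable: /pu/ (open), /ju/ (open), /ku/ (open), /no/ (open).
Open syllables: 4.

4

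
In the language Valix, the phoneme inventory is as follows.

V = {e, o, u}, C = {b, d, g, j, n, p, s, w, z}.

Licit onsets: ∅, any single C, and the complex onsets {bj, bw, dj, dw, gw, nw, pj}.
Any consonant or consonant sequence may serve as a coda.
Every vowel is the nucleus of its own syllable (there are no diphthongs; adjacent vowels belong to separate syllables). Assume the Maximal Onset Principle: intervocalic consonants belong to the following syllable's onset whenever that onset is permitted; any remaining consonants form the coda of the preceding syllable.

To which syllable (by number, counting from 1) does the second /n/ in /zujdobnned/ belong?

Vowels present: u, o, e; each is a nucleus, giving 3 syllables.
V1 /u/ – V2 /o/: /jd/ — longest licit onset from the right is /d/, leaving /j/ as coda.
V2 /o/ – V3 /e/: /bnn/; trying suffixes from longest down, /n/ is the first permitted one, so coda /bn/ | onset /n/.
Syllabification: zuj.dobn.ned.
The second /n/ is in the onset of syllable 3 (/ned/).

3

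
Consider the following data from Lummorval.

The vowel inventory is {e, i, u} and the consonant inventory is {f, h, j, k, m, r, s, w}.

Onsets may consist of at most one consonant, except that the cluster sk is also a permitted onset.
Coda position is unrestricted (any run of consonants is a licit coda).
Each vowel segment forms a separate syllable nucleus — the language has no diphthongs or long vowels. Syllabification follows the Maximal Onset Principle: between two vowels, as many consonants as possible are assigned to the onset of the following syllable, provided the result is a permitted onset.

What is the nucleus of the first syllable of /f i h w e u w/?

i

The vowels are i, e, u — 3 nuclei, so 3 syllables.
The first nucleus (vowel 1 from the left) is /i/.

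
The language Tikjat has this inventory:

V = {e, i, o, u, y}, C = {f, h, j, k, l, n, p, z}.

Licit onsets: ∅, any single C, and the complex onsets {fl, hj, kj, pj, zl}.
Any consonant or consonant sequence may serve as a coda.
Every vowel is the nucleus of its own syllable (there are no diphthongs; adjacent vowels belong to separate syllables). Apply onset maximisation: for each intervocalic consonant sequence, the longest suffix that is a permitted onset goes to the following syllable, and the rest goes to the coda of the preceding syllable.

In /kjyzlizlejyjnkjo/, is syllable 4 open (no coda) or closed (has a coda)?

Nuclei (vowels): y, i, e, y, o → 5 syllables.
V1 /y/ – V2 /i/: /zl/ is a licit onset in full, so it all attaches to the next syllable.
V2 /i/ – V3 /e/: /zl/ — entire cluster is a permitted onset → onset /zl/, coda ∅.
V3 /e/ – V4 /y/: /j/ is a single consonant, so it becomes the next onset.
V4 /y/ – V5 /o/: /jnkj/ splits as /jn/ + /kj/ (/kj/ is the longest suffix that is a licit onset).
So the parse is kjy.zli.zle.jyjn.kjo.
Syllable 4 is /jyjn/ with coda /jn/, so it is closed.

closed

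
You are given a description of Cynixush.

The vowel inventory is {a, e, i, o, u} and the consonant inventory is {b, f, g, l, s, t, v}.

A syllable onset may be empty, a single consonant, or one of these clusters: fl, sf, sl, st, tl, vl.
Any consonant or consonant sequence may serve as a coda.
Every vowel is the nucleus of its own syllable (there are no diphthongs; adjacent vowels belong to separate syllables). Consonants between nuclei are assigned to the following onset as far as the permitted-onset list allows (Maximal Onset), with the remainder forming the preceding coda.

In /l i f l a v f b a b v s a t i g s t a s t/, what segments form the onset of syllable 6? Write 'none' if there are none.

Vowels present: i, a, a, a, i, a; each is a nucleus, giving 6 syllables.
σ1/σ2 boundary: /fl/ is a licit onset in full, so it all attaches to the next syllable.
σ2/σ3 boundary: /vfb/ — longest licit onset from the right is /b/, leaving /vf/ as coda.
σ3/σ4 boundary: cluster /bvs/ — the longest permitted-onset suffix is /s/; onset = /s/, preceding coda = /bv/.
σ4/σ5 boundary: /t/ is a single consonant, so it becomes the next onset.
σ5/σ6 boundary: cluster /gst/ — the longest permitted-onset suffix is /st/; onset = /st/, preceding coda = /g/.
So the parse is li.flavf.babv.sa.tig.stast.
Syllable 6 is /stast/: onset /st/, nucleus /a/, coda /st/.

st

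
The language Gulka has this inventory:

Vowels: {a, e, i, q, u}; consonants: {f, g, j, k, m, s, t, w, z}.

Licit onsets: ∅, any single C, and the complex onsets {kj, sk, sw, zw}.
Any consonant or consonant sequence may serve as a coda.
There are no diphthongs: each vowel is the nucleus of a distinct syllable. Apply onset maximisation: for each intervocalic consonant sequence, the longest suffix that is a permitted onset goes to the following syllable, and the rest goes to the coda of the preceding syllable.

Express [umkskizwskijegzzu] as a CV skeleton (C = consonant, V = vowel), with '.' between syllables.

VCC.CCVCC.CCV.CVCC.CV

The vowels are u, i, i, e, u — 5 nuclei, so 5 syllables.
V1 /u/ – V2 /i/: cluster /mksk/ — the longest permitted-onset suffix is /sk/; onset = /sk/, preceding coda = /mk/.
V2 /i/ – V3 /i/: /zwsk/ — longest licit onset from the right is /sk/, leaving /zw/ as coda.
V3 /i/ – V4 /e/: /j/ is a single consonant, so it becomes the next onset.
V4 /e/ – V5 /u/: /gzz/ splits as /gz/ + /z/ (/z/ is the longest suffix that is a licit onset).
Result: umk.skizw.ski.jegz.zu.
Mapping each syllable to C/V: /umk/ → VCC, /skizw/ → CCVCC, /ski/ → CCV, /jegz/ → CVCC, /zu/ → CV.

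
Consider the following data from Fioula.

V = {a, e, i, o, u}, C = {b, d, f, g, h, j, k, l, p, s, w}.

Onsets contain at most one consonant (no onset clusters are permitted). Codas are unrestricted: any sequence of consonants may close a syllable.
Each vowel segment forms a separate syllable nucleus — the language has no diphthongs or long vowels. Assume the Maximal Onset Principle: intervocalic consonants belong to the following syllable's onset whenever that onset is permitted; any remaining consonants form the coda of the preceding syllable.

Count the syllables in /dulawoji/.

4

Nuclei (vowels): u, a, o, i → 4 syllables.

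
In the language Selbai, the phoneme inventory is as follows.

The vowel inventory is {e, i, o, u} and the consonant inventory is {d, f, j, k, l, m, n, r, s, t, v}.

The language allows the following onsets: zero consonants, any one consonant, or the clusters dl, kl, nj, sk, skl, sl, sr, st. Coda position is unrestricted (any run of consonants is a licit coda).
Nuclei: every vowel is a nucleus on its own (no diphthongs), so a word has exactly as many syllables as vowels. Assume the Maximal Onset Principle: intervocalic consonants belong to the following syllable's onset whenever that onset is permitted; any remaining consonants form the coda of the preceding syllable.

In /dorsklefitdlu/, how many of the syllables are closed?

2

The vowels are o, e, i, u — 4 nuclei, so 4 syllables.
V1 /o/ – V2 /e/: /rskl/ — longest licit onset from the right is /skl/, leaving /r/ as coda.
V2 /e/ – V3 /i/: just /f/ — single C goes to the following onset.
V3 /i/ – V4 /u/: cluster /tdl/ — the longest permitted-onset suffix is /dl/; onset = /dl/, preceding coda = /t/.
Putting it together: dor.skle.fit.dlu.
Classifying each syllable: /dor/ (closed), /skle/ (open), /fit/ (closed), /dlu/ (open).
Closed syllables: 2.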